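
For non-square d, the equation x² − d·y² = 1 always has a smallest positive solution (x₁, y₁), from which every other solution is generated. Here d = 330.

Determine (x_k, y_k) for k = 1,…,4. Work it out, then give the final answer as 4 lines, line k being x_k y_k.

109 6
23761 1308
5179789 285138
1129170241 62158776

√330 = [18; 6,36, …], period ℓ=2 (even) → k=1
i=0: a=18 ⇒ p=18, q=1
i=1: a=6 ⇒ p=109, q=6
(x₁, y₁) = (109, 6);  109² − 330·6² = 1 ✓
(109+6√330)^2 = 23761 + 1308√330
(109+6√330)^3 = 5179789 + 285138√330
(109+6√330)^4 = 1129170241 + 62158776√330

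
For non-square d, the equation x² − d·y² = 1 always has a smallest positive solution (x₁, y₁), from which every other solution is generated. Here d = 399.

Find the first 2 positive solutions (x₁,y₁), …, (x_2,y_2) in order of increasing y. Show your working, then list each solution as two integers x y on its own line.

[19; 1,38] for √399; ℓ=2 ⇒ convergent index 1
k=0  a_k=19  p_k/q_k = 19/1
k=1  a_k=1  p_k/q_k = 20/1
→ (20, 1).  Check: 20²=400, 399·1²=399, difference 1.
(20+1√399)^2 = 799 + 40√399

20 1
799 40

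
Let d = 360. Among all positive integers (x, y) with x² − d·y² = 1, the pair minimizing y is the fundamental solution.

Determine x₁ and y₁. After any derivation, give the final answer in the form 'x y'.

[18; 1,36] for √360; ℓ=2 ⇒ convergent index 1
k=0  a_k=18  p_k/q_k = 18/1
k=1  a_k=1  p_k/q_k = 19/1
→ (19, 1).  Check: 19²=361, 360·1²=360, difference 1.

19 1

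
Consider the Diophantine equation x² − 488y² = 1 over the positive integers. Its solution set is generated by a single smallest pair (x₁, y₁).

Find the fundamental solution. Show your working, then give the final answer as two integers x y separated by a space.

243 11

[22; 11,44] for √488; ℓ=2 ⇒ convergent index 1
k=0  a_k=22  p_k/q_k = 22/1
k=1  a_k=11  p_k/q_k = 243/11
→ (243, 11).  Check: 243²=59049, 488·11²=59048, difference 1.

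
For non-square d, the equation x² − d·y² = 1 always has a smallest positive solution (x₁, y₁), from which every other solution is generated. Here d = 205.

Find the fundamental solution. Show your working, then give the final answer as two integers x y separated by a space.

√205 = [14; 3,6,1,4,1,6,3,28, …], period ℓ=8 (even) → k=7
step 0: (14, 1)  from 14·(1,0) + (0,1)
step 1: (43, 3)  from 3·(14,1) + (1,0)
step 2: (272, 19)  from 6·(43,3) + (14,1)
step 3: (315, 22)  from 1·(272,19) + (43,3)
step 4: (1532, 107)  from 4·(315,22) + (272,19)
step 5: (1847, 129)  from 1·(1532,107) + (315,22)
step 6: (12614, 881)  from 6·(1847,129) + (1532,107)
step 7: (39689, 2772)  from 3·(12614,881) + (1847,129)
→ (39689, 2772).  Check: 39689²=1575216721, 205·2772²=1575216720, difference 1.

39689 2772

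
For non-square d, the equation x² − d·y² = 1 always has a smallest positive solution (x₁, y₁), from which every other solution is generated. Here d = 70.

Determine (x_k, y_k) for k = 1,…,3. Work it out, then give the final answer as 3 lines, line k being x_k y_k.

251 30
126001 15060
63252251 7560090

√70 = [8; 2,1,2,1,2,16, …], period ℓ=6 (even) → k=5
a_0=8:  p_0=8·1+0=8,  q_0=8·0+1=1
…
a_2=1:  p_2=1·17+8=25,  q_2=1·2+1=3
…
a_4=1:  p_4=1·67+25=92,  q_4=1·8+3=11
a_5=2:  p_5=2·92+67=251,  q_5=2·11+8=30
fundamental: x₁=251, y₁=30  (since 63001 − 70·900 = 1)
(x_2, y_2) = (251·251 + 70·30·30, 251·30 + 30·251) = (126001, 15060)
(x_3, y_3) = (251·126001 + 70·30·15060, 251·15060 + 30·126001) = (63252251, 7560090)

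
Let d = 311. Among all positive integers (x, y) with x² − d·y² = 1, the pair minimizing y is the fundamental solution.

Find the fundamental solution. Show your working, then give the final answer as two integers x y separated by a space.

16883880 957397

√311 = [17; 1,1,1,2,1,…,1,1,34, …], period ℓ=16 (even) → k=15
step 0: (17, 1)  from 17·(1,0) + (0,1)
…
step 2: (35, 2)  from 1·(18,1) + (17,1)
…
step 4: (141, 8)  from 2·(53,3) + (35,2)
step 5: (194, 11)  from 1·(141,8) + (53,3)
…
step 7: (4109, 233)  from 3·(1305,74) + (194,11)
step 8: (71158, 4035)  from 17·(4109,233) + (1305,74)
step 9: (217583, 12338)  from 3·(71158,4035) + (4109,233)
step 10: (1376656, 78063)  from 6·(217583,12338) + (71158,4035)
step 11: (1594239, 90401)  from 1·(1376656,78063) + (217583,12338)
step 12: (4565134, 258865)  from 2·(1594239,90401) + (1376656,78063)
step 13: (6159373, 349266)  from 1·(4565134,258865) + (1594239,90401)
step 14: (10724507, 608131)  from 1·(6159373,349266) + (4565134,258865)
step 15: (16883880, 957397)  from 1·(10724507,608131) + (6159373,349266)
→ (16883880, 957397).  Check: 16883880²=285065403854400, 311·957397²=285065403854399, difference 1.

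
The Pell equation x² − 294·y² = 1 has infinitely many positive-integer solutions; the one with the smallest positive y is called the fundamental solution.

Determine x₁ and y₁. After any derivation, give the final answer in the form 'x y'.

d=294: √d = [17; 6,1,4,1,6,34] (ℓ=6, even), read p_5/q_5
k=0  a_k=17  p_k/q_k = 17/1
…
k=4  a_k=1  p_k/q_k = 703/41
k=5  a_k=6  p_k/q_k = 4801/280
fundamental: x₁=4801, y₁=280  (since 23049601 − 294·78400 = 1)

4801 280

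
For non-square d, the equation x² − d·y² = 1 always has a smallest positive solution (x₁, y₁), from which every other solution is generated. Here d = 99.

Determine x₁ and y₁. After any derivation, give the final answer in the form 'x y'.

10 1

√99 = [9; 1,18, …], period ℓ=2 (even) → k=1
i=0: a=9 ⇒ p=9, q=1
i=1: a=1 ⇒ p=10, q=1
(x₁, y₁) = (10, 1);  10² − 99·1² = 1 ✓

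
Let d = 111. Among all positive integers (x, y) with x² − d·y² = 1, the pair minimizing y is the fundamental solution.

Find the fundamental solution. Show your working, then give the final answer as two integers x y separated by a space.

d=111: √d = [10; 1,1,6,1,1,20] (ℓ=6, even), read p_5/q_5
k=0  a_k=10  p_k/q_k = 10/1
k=1  a_k=1  p_k/q_k = 11/1
k=2  a_k=1  p_k/q_k = 21/2
k=3  a_k=6  p_k/q_k = 137/13
k=4  a_k=1  p_k/q_k = 158/15
k=5  a_k=1  p_k/q_k = 295/28
fundamental: x₁=295, y₁=28  (since 87025 − 111·784 = 1)

295 28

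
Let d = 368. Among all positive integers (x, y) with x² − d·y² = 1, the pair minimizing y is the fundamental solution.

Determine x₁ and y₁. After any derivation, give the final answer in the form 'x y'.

√368 → a₀=19, period (5,2,5,38); ℓ=4 even so k=3
a_0=19:  p_0=19·1+0=19,  q_0=19·0+1=1
a_1=5:  p_1=5·19+1=96,  q_1=5·1+0=5
a_2=2:  p_2=2·96+19=211,  q_2=2·5+1=11
a_3=5:  p_3=5·211+96=1151,  q_3=5·11+5=60
fundamental: x₁=1151, y₁=60  (since 1324801 − 368·3600 = 1)

1151 60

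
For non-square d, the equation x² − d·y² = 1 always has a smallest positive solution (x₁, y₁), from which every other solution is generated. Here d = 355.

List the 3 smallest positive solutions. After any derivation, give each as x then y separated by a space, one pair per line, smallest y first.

[18; 1,5,3,3,1,6,1,3,3,5,1,36] for √355; ℓ=12 ⇒ convergent index 11
step 0: (18, 1)  from 18·(1,0) + (0,1)
step 1: (19, 1)  from 1·(18,1) + (1,0)
step 2: (113, 6)  from 5·(19,1) + (18,1)
step 3: (358, 19)  from 3·(113,6) + (19,1)
step 4: (1187, 63)  from 3·(358,19) + (113,6)
…
step 6: (10457, 555)  from 6·(1545,82) + (1187,63)
step 7: (12002, 637)  from 1·(10457,555) + (1545,82)
step 8: (46463, 2466)  from 3·(12002,637) + (10457,555)
step 9: (151391, 8035)  from 3·(46463,2466) + (12002,637)
step 10: (803418, 42641)  from 5·(151391,8035) + (46463,2466)
step 11: (954809, 50676)  from 1·(803418,42641) + (151391,8035)
→ (954809, 50676).  Check: 954809²=911660226481, 355·50676²=911660226480, difference 1.
k=2:  x_2 = 954809·954809+355·50676·50676 = 1823320452961,  y_2 = 954809·50676+50676·954809 = 96771801768
k=3:  x_3 = 954809·1823320452961+355·50676·96771801768 = 3481845556741524089,  y_3 = 954809·96771801768+50676·1823320452961 = 184797174548553948

954809 50676
1823320452961 96771801768
3481845556741524089 184797174548553948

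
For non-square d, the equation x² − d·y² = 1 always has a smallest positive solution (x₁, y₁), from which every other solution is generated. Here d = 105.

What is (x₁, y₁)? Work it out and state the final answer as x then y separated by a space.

[10; 4,20] for √105; ℓ=2 ⇒ convergent index 1
a_0=10:  p_0=10·1+0=10,  q_0=10·0+1=1
a_1=4:  p_1=4·10+1=41,  q_1=4·1+0=4
fundamental: x₁=41, y₁=4  (since 1681 − 105·16 = 1)

41 4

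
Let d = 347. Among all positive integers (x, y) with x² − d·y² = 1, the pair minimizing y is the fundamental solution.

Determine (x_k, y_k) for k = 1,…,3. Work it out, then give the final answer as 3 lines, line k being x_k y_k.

[18; 1,1,1,2,4,…,1,1,36] for √347; ℓ=14 ⇒ convergent index 13
step 0: (18, 1)  from 18·(1,0) + (0,1)
step 1: (19, 1)  from 1·(18,1) + (1,0)
…
step 4: (149, 8)  from 2·(56,3) + (37,2)
step 5: (652, 35)  from 4·(149,8) + (56,3)
step 6: (801, 43)  from 1·(652,35) + (149,8)
step 7: (14269, 766)  from 17·(801,43) + (652,35)
step 8: (15070, 809)  from 1·(14269,766) + (801,43)
step 9: (74549, 4002)  from 4·(15070,809) + (14269,766)
…
step 12: (402885, 21628)  from 1·(238717,12815) + (164168,8813)
step 13: (641602, 34443)  from 1·(402885,21628) + (238717,12815)
(x₁, y₁) = (641602, 34443);  641602² − 347·34443² = 1 ✓
(641602+34443√347)^2 = 823306252807 + 44197395372√347
(641602+34443√347)^3 = 1056469876826312026 + 56714274530897445√347

641602 34443
823306252807 44197395372
1056469876826312026 56714274530897445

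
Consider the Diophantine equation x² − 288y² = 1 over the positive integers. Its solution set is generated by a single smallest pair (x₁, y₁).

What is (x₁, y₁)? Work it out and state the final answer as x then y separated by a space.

17 1

d=288: √d = [16; 1,32] (ℓ=2, even), read p_1/q_1
step 0: (16, 1)  from 16·(1,0) + (0,1)
step 1: (17, 1)  from 1·(16,1) + (1,0)
(x₁, y₁) = (17, 1);  17² − 288·1² = 1 ✓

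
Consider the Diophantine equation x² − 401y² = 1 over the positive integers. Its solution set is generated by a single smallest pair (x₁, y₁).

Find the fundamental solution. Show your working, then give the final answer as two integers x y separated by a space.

√401 = [20; 40, …], period ℓ=1 (odd) → k=1
k=0  a_k=20  p_k/q_k = 20/1
k=1  a_k=40  p_k/q_k = 801/40
→ (801, 40).  Check: 801²=641601, 401·40²=641600, difference 1.

801 40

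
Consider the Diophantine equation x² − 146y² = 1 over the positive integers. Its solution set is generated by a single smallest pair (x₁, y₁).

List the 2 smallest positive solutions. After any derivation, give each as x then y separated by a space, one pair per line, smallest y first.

[12; 12,24] for √146; ℓ=2 ⇒ convergent index 1
i=0: a=12 ⇒ p=12, q=1
i=1: a=12 ⇒ p=145, q=12
fundamental: x₁=145, y₁=12  (since 21025 − 146·144 = 1)
(x_2, y_2) = (145·145 + 146·12·12, 145·12 + 12·145) = (42049, 3480)

145 12
42049 3480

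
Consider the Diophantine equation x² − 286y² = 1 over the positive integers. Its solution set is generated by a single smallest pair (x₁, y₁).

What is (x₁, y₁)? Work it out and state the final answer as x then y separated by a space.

[16; 1,10,3,3,2,3,3,10,1,32] for √286; ℓ=10 ⇒ convergent index 9
a_0=16:  p_0=16·1+0=16,  q_0=16·0+1=1
a_1=1:  p_1=1·16+1=17,  q_1=1·1+0=1
…
a_3=3:  p_3=3·186+17=575,  q_3=3·11+1=34
…
a_5=2:  p_5=2·1911+575=4397,  q_5=2·113+34=260
a_6=3:  p_6=3·4397+1911=15102,  q_6=3·260+113=893
a_7=3:  p_7=3·15102+4397=49703,  q_7=3·893+260=2939
a_8=10:  p_8=10·49703+15102=512132,  q_8=10·2939+893=30283
a_9=1:  p_9=1·512132+49703=561835,  q_9=1·30283+2939=33222
(x₁, y₁) = (561835, 33222);  561835² − 286·33222² = 1 ✓

561835 33222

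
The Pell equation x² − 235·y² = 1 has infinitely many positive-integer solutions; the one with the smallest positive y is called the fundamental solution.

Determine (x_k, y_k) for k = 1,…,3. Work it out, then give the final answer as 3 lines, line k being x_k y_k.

46 3
4231 276
389206 25389

d=235: √d = [15; 3,30] (ℓ=2, even), read p_1/q_1
step 0: (15, 1)  from 15·(1,0) + (0,1)
step 1: (46, 3)  from 3·(15,1) + (1,0)
fundamental: x₁=46, y₁=3  (since 2116 − 235·9 = 1)
n=2: (46,3)∘(46,3) = (46·46+235·3·3, 46·3+3·46) = (4231,276)
n=3: (4231,276)∘(46,3) = (46·4231+235·3·276, 46·276+3·4231) = (389206,25389)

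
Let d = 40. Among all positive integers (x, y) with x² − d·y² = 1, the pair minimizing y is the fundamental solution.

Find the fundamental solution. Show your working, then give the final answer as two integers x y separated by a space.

√40 → a₀=6, period (3,12); ℓ=2 even so k=1
i=0: a=6 ⇒ p=6, q=1
i=1: a=3 ⇒ p=19, q=3
→ (19, 3).  Check: 19²=361, 40·3²=360, difference 1.

19 3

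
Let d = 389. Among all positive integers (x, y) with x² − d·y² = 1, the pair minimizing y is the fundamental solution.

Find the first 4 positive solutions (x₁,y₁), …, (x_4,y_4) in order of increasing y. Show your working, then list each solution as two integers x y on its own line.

d=389: √d = [19; 1,2,1,1,1,1,2,1,38] (ℓ=9, odd), read p_17/q_17
a_0=19:  p_0=19·1+0=19,  q_0=19·0+1=1
a_1=1:  p_1=1·19+1=20,  q_1=1·1+0=1
a_2=2:  p_2=2·20+19=59,  q_2=2·1+1=3
a_3=1:  p_3=1·59+20=79,  q_3=1·3+1=4
…
a_5=1:  p_5=1·138+79=217,  q_5=1·7+4=11
a_6=1:  p_6=1·217+138=355,  q_6=1·11+7=18
a_7=2:  p_7=2·355+217=927,  q_7=2·18+11=47
a_8=1:  p_8=1·927+355=1282,  q_8=1·47+18=65
a_9=38:  p_9=38·1282+927=49643,  q_9=38·65+47=2517
…
a_12=1:  p_12=1·151493+50925=202418,  q_12=1·7681+2582=10263
a_13=1:  p_13=1·202418+151493=353911,  q_13=1·10263+7681=17944
…
a_15=1:  p_15=1·556329+353911=910240,  q_15=1·28207+17944=46151
a_16=2:  p_16=2·910240+556329=2376809,  q_16=2·46151+28207=120509
a_17=1:  p_17=1·2376809+910240=3287049,  q_17=1·120509+46151=166660
→ (3287049, 166660).  Check: 3287049²=10804691128401, 389·166660²=10804691128400, difference 1.
(x_2, y_2) = (3287049·3287049 + 389·166660·166660, 3287049·166660 + 166660·3287049) = (21609382256801, 1095639172680)
(x_3, y_3) = (3287049·21609382256801 + 389·166660·1095639172680, 3287049·1095639172680 + 166660·21609382256801) = (142062196675667653449, 7202839293837075980)
(x_4, y_4) = (3287049·142062196675667653449 + 389·166660·7202839293837075980, 3287049·7202839293837075980 + 166660·142062196675667653449) = (933930803041091759821507201, 47352171395934637886793360)

3287049 166660
21609382256801 1095639172680
142062196675667653449 7202839293837075980
933930803041091759821507201 47352171395934637886793360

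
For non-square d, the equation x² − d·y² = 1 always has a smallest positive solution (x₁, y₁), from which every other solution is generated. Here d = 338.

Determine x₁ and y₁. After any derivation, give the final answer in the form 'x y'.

√338 = [18; 2,1,1,2,36, …], period ℓ=5 (odd) → k=9
step 0: (18, 1)  from 18·(1,0) + (0,1)
…
step 2: (55, 3)  from 1·(37,2) + (18,1)
step 3: (92, 5)  from 1·(55,3) + (37,2)
…
step 6: (17631, 959)  from 2·(8696,473) + (239,13)
…
step 8: (43958, 2391)  from 1·(26327,1432) + (17631,959)
step 9: (114243, 6214)  from 2·(43958,2391) + (26327,1432)
(x₁, y₁) = (114243, 6214);  114243² − 338·6214² = 1 ✓

114243 6214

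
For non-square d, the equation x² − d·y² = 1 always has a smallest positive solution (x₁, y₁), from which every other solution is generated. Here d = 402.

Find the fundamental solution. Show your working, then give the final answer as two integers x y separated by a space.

401 20

√402 → a₀=20, period (20,40); ℓ=2 even so k=1
step 0: (20, 1)  from 20·(1,0) + (0,1)
step 1: (401, 20)  from 20·(20,1) + (1,0)
(x₁, y₁) = (401, 20);  401² − 402·20² = 1 ✓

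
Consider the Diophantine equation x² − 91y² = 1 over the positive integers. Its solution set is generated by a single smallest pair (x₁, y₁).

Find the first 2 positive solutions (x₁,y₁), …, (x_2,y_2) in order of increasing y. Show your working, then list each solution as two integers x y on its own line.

√91 → a₀=9, period (1,1,5,1,5,1,1,18); ℓ=8 even so k=7
step 0: (9, 1)  from 9·(1,0) + (0,1)
…
step 6: (849, 89)  from 1·(725,76) + (124,13)
step 7: (1574, 165)  from 1·(849,89) + (725,76)
fundamental: x₁=1574, y₁=165  (since 2477476 − 91·27225 = 1)
(x_2, y_2) = (1574·1574 + 91·165·165, 1574·165 + 165·1574) = (4954951, 519420)

1574 165
4954951 519420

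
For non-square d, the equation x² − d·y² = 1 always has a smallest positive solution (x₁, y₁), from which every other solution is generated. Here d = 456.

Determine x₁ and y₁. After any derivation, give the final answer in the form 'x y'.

√456 = [21; 2,1,4,1,2,42, …], period ℓ=6 (even) → k=5
i=0: a=21 ⇒ p=21, q=1
i=1: a=2 ⇒ p=43, q=2
i=2: a=1 ⇒ p=64, q=3
…
i=4: a=1 ⇒ p=363, q=17
i=5: a=2 ⇒ p=1025, q=48
→ (1025, 48).  Check: 1025²=1050625, 456·48²=1050624, difference 1.

1025 48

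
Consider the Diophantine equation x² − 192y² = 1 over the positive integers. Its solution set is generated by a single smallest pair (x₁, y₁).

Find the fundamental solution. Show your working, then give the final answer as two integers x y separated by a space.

97 7

√192 = [13; 1,5,1,26, …], period ℓ=4 (even) → k=3
step 0: (13, 1)  from 13·(1,0) + (0,1)
step 1: (14, 1)  from 1·(13,1) + (1,0)
step 2: (83, 6)  from 5·(14,1) + (13,1)
step 3: (97, 7)  from 1·(83,6) + (14,1)
fundamental: x₁=97, y₁=7  (since 9409 − 192·49 = 1)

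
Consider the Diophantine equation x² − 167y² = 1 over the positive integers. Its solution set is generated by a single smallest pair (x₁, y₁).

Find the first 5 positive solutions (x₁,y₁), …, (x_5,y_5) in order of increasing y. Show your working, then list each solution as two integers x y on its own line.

168 13
56447 4368
18966024 1467635
6372527617 493120992
2141150313288 165687185677

√167 → a₀=12, period (1,11,1,24); ℓ=4 even so k=3
i=0: a=12 ⇒ p=12, q=1
…
i=2: a=11 ⇒ p=155, q=12
i=3: a=1 ⇒ p=168, q=13
→ (168, 13).  Check: 168²=28224, 167·13²=28223, difference 1.
(168+13√167)^2 = 56447 + 4368√167
(168+13√167)^3 = 18966024 + 1467635√167
(168+13√167)^4 = 6372527617 + 493120992√167
(168+13√167)^5 = 2141150313288 + 165687185677√167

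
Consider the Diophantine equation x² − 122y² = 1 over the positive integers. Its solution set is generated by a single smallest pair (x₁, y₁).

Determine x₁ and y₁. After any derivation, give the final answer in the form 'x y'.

243 22

d=122: √d = [11; 22] (ℓ=1, odd), read p_1/q_1
a_0=11:  p_0=11·1+0=11,  q_0=11·0+1=1
a_1=22:  p_1=22·11+1=243,  q_1=22·1+0=22
fundamental: x₁=243, y₁=22  (since 59049 − 122·484 = 1)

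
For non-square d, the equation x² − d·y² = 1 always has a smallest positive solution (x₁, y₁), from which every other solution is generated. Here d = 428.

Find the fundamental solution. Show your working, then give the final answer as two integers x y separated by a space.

√428 → a₀=20, period (1,2,4,1,5,10,5,1,4,2,1,40); ℓ=12 even so k=11
a_0=20:  p_0=20·1+0=20,  q_0=20·0+1=1
a_1=1:  p_1=1·20+1=21,  q_1=1·1+0=1
a_2=2:  p_2=2·21+20=62,  q_2=2·1+1=3
…
a_7=5:  p_7=5·19571+1924=99779,  q_7=5·946+93=4823
…
a_9=4:  p_9=4·119350+99779=577179,  q_9=4·5769+4823=27899
a_10=2:  p_10=2·577179+119350=1273708,  q_10=2·27899+5769=61567
a_11=1:  p_11=1·1273708+577179=1850887,  q_11=1·61567+27899=89466
(x₁, y₁) = (1850887, 89466);  1850887² − 428·89466² = 1 ✓

1850887 89466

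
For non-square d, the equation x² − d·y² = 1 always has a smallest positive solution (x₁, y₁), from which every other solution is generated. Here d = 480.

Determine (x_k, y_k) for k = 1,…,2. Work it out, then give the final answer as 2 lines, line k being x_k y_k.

√480 → a₀=21, period (1,9,1,42); ℓ=4 even so k=3
k=0  a_k=21  p_k/q_k = 21/1
…
k=2  a_k=9  p_k/q_k = 219/10
k=3  a_k=1  p_k/q_k = 241/11
fundamental: x₁=241, y₁=11  (since 58081 − 480·121 = 1)
(x_2, y_2) = (241·241 + 480·11·11, 241·11 + 11·241) = (116161, 5302)

241 11
116161 5302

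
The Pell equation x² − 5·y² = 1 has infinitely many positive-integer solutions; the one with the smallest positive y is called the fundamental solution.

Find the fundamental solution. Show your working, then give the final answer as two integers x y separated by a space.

[2; 4] for √5; ℓ=1 ⇒ convergent index 1
step 0: (2, 1)  from 2·(1,0) + (0,1)
step 1: (9, 4)  from 4·(2,1) + (1,0)
(x₁, y₁) = (9, 4);  9² − 5·4² = 1 ✓

9 4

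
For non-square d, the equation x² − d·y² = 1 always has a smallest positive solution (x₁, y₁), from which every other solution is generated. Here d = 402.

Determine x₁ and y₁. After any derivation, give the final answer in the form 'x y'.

401 20

√402 → a₀=20, period (20,40); ℓ=2 even so k=1
i=0: a=20 ⇒ p=20, q=1
i=1: a=20 ⇒ p=401, q=20
(x₁, y₁) = (401, 20);  401² − 402·20² = 1 ✓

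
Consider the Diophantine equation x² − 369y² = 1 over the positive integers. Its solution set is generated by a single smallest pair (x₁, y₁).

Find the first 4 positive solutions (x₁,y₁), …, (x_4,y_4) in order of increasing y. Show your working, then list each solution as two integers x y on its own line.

√369 → a₀=19, period (4,1,3,2,7,4,7,2,3,1,4,38); ℓ=12 even so k=11
k=0  a_k=19  p_k/q_k = 19/1
…
k=2  a_k=1  p_k/q_k = 96/5
…
k=7  a_k=7  p_k/q_k = 184045/9581
…
k=10  a_k=1  p_k/q_k = 1758061/91521
k=11  a_k=4  p_k/q_k = 8396801/437120
fundamental: x₁=8396801, y₁=437120  (since 70506267033601 − 369·191073894400 = 1)
n=2: (8396801,437120)∘(8396801,437120) = (8396801·8396801+369·437120·437120, 8396801·437120+437120·8396801) = (141012534067201,7340819306240)
n=3: (141012534067201,7340819306240)∘(8396801,437120) = (8396801·141012534067201+369·437120·7340819306240, 8396801·7340819306240+437120·141012534067201) = (2368108374136006451201,123278797782910239360)
n=4: (2368108374136006451201,123278797782910239360)∘(8396801,437120) = (8396801·2368108374136006451201+369·437120·123278797782910239360, 8396801·123278797782910239360+437120·2368108374136006451201) = (39769069528107045198367948801,2070295065004669620717268480)

8396801 437120
141012534067201 7340819306240
2368108374136006451201 123278797782910239360
39769069528107045198367948801 2070295065004669620717268480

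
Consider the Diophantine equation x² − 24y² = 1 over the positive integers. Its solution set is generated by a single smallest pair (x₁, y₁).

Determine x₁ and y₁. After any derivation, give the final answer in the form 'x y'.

d=24: √d = [4; 1,8] (ℓ=2, even), read p_1/q_1
a_0=4:  p_0=4·1+0=4,  q_0=4·0+1=1
a_1=1:  p_1=1·4+1=5,  q_1=1·1+0=1
(x₁, y₁) = (5, 1);  5² − 24·1² = 1 ✓

5 1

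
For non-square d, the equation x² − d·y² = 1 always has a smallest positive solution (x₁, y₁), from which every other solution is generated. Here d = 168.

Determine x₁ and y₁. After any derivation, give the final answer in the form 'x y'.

13 1

d=168: √d = [12; 1,24] (ℓ=2, even), read p_1/q_1
step 0: (12, 1)  from 12·(1,0) + (0,1)
step 1: (13, 1)  from 1·(12,1) + (1,0)
fundamental: x₁=13, y₁=1  (since 169 − 168·1 = 1)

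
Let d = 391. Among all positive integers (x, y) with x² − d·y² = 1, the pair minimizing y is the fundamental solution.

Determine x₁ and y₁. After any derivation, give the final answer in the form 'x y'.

7338680 371133

d=391: √d = [19; 1,3,2,2,1,…,3,1,38] (ℓ=16, even), read p_15/q_15
a_0=19:  p_0=19·1+0=19,  q_0=19·0+1=1
…
a_3=2:  p_3=2·79+20=178,  q_3=2·4+1=9
a_4=2:  p_4=2·178+79=435,  q_4=2·9+4=22
a_5=1:  p_5=1·435+178=613,  q_5=1·22+9=31
…
a_7=2:  p_7=2·1048+613=2709,  q_7=2·53+31=137
…
a_10=1:  p_10=1·107747+52519=160266,  q_10=1·5449+2656=8105
a_11=1:  p_11=1·160266+107747=268013,  q_11=1·8105+5449=13554
…
a_14=3:  p_14=3·1660597+696292=5678083,  q_14=3·83980+35213=287153
a_15=1:  p_15=1·5678083+1660597=7338680,  q_15=1·287153+83980=371133
→ (7338680, 371133).  Check: 7338680²=53856224142400, 391·371133²=53856224142399, difference 1.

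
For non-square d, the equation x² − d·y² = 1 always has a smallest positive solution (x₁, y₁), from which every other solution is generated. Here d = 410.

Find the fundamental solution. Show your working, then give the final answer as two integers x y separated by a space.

81 4

d=410: √d = [20; 4,40] (ℓ=2, even), read p_1/q_1
k=0  a_k=20  p_k/q_k = 20/1
k=1  a_k=4  p_k/q_k = 81/4
→ (81, 4).  Check: 81²=6561, 410·4²=6560, difference 1.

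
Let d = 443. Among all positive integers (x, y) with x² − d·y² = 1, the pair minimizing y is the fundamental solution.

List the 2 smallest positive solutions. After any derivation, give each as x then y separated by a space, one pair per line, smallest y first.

√443 → a₀=21, period (21,42); ℓ=2 even so k=1
i=0: a=21 ⇒ p=21, q=1
i=1: a=21 ⇒ p=442, q=21
(x₁, y₁) = (442, 21);  442² − 443·21² = 1 ✓
(442+21√443)^2 = 390727 + 18564√443

442 21
390727 18564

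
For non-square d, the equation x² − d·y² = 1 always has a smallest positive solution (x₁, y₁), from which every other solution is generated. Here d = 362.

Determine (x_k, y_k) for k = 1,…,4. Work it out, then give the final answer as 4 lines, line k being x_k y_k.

√362 = [19; 38, …], period ℓ=1 (odd) → k=1
i=0: a=19 ⇒ p=19, q=1
i=1: a=38 ⇒ p=723, q=38
fundamental: x₁=723, y₁=38  (since 522729 − 362·1444 = 1)
n=2: (723,38)∘(723,38) = (723·723+362·38·38, 723·38+38·723) = (1045457,54948)
n=3: (1045457,54948)∘(723,38) = (723·1045457+362·38·54948, 723·54948+38·1045457) = (1511730099,79454770)
n=4: (1511730099,79454770)∘(723,38) = (723·1511730099+362·38·79454770, 723·79454770+38·1511730099) = (2185960677697,114891542472)

723 38
1045457 54948
1511730099 79454770
2185960677697 114891542472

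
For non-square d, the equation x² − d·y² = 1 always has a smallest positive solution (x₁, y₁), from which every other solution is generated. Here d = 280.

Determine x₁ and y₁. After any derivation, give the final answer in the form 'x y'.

d=280: √d = [16; 1,2,1,2,1,32] (ℓ=6, even), read p_5/q_5
a_0=16:  p_0=16·1+0=16,  q_0=16·0+1=1
a_1=1:  p_1=1·16+1=17,  q_1=1·1+0=1
a_2=2:  p_2=2·17+16=50,  q_2=2·1+1=3
a_3=1:  p_3=1·50+17=67,  q_3=1·3+1=4
a_4=2:  p_4=2·67+50=184,  q_4=2·4+3=11
a_5=1:  p_5=1·184+67=251,  q_5=1·11+4=15
→ (251, 15).  Check: 251²=63001, 280·15²=63000, difference 1.

251 15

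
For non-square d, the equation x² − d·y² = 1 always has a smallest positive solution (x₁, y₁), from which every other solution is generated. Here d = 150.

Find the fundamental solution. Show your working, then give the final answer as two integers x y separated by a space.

√150 = [12; 4,24, …], period ℓ=2 (even) → k=1
k=0  a_k=12  p_k/q_k = 12/1
k=1  a_k=4  p_k/q_k = 49/4
→ (49, 4).  Check: 49²=2401, 150·4²=2400, difference 1.

49 4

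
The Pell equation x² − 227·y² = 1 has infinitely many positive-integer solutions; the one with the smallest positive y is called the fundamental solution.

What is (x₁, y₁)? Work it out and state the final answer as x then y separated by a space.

226 15

[15; 15,30] for √227; ℓ=2 ⇒ convergent index 1
i=0: a=15 ⇒ p=15, q=1
i=1: a=15 ⇒ p=226, q=15
→ (226, 15).  Check: 226²=51076, 227·15²=51075, difference 1.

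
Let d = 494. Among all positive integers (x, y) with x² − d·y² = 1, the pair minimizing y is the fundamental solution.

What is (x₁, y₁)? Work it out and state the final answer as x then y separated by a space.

73035 3286

√494 → a₀=22, period (4,2,2,1,2,1,2,2,4,44); ℓ=10 even so k=9
k=0  a_k=22  p_k/q_k = 22/1
…
k=2  a_k=2  p_k/q_k = 200/9
…
k=5  a_k=2  p_k/q_k = 1867/84
…
k=8  a_k=2  p_k/q_k = 16514/743
k=9  a_k=4  p_k/q_k = 73035/3286
(x₁, y₁) = (73035, 3286);  73035² − 494·3286² = 1 ✓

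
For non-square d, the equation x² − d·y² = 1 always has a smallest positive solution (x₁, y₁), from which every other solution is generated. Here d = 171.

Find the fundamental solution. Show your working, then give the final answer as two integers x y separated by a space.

√171 → a₀=13, period (13,26); ℓ=2 even so k=1
i=0: a=13 ⇒ p=13, q=1
i=1: a=13 ⇒ p=170, q=13
fundamental: x₁=170, y₁=13  (since 28900 − 171·169 = 1)

170 13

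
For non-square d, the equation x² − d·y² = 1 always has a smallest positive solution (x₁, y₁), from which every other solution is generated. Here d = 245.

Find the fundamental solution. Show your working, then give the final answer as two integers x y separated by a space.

51841 3312

d=245: √d = [15; 1,1,1,7,6,7,1,1,1,30] (ℓ=10, even), read p_9/q_9
k=0  a_k=15  p_k/q_k = 15/1
…
k=2  a_k=1  p_k/q_k = 31/2
k=3  a_k=1  p_k/q_k = 47/3
…
k=5  a_k=6  p_k/q_k = 2207/141
…
k=7  a_k=1  p_k/q_k = 18016/1151
k=8  a_k=1  p_k/q_k = 33825/2161
k=9  a_k=1  p_k/q_k = 51841/3312
→ (51841, 3312).  Check: 51841²=2687489281, 245·3312²=2687489280, difference 1.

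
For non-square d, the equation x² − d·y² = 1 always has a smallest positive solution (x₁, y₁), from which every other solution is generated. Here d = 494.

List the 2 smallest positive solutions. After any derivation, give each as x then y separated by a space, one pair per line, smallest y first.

√494 → a₀=22, period (4,2,2,1,2,1,2,2,4,44); ℓ=10 even so k=9
k=0  a_k=22  p_k/q_k = 22/1
k=1  a_k=4  p_k/q_k = 89/4
…
k=3  a_k=2  p_k/q_k = 489/22
…
k=5  a_k=2  p_k/q_k = 1867/84
k=6  a_k=1  p_k/q_k = 2556/115
k=7  a_k=2  p_k/q_k = 6979/314
k=8  a_k=2  p_k/q_k = 16514/743
k=9  a_k=4  p_k/q_k = 73035/3286
→ (73035, 3286).  Check: 73035²=5334111225, 494·3286²=5334111224, difference 1.
n=2: (73035,3286)∘(73035,3286) = (73035·73035+494·3286·3286, 73035·3286+3286·73035) = (10668222449,479986020)

73035 3286
10668222449 479986020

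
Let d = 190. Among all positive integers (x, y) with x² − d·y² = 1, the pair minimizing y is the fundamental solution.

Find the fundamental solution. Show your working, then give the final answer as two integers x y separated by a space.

52021 3774

d=190: √d = [13; 1,3,1,1,1,…,3,1,26] (ℓ=14, even), read p_13/q_13
k=0  a_k=13  p_k/q_k = 13/1
k=1  a_k=1  p_k/q_k = 14/1
…
k=3  a_k=1  p_k/q_k = 69/5
k=4  a_k=1  p_k/q_k = 124/9
…
k=7  a_k=2  p_k/q_k = 1213/88
…
k=9  a_k=1  p_k/q_k = 4149/301
k=10  a_k=1  p_k/q_k = 7085/514
k=11  a_k=1  p_k/q_k = 11234/815
k=12  a_k=3  p_k/q_k = 40787/2959
k=13  a_k=1  p_k/q_k = 52021/3774
→ (52021, 3774).  Check: 52021²=2706184441, 190·3774²=2706184440, difference 1.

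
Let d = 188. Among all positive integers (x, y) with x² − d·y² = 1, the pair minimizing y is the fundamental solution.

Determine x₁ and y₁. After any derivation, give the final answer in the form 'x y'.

√188 = [13; 1,2,2,6,2,2,1,26, …], period ℓ=8 (even) → k=7
step 0: (13, 1)  from 13·(1,0) + (0,1)
step 1: (14, 1)  from 1·(13,1) + (1,0)
…
step 3: (96, 7)  from 2·(41,3) + (14,1)
step 4: (617, 45)  from 6·(96,7) + (41,3)
step 5: (1330, 97)  from 2·(617,45) + (96,7)
step 6: (3277, 239)  from 2·(1330,97) + (617,45)
step 7: (4607, 336)  from 1·(3277,239) + (1330,97)
→ (4607, 336).  Check: 4607²=21224449, 188·336²=21224448, difference 1.

4607 336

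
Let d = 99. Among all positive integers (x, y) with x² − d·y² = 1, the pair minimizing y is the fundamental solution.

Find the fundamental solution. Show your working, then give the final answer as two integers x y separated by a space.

d=99: √d = [9; 1,18] (ℓ=2, even), read p_1/q_1
a_0=9:  p_0=9·1+0=9,  q_0=9·0+1=1
a_1=1:  p_1=1·9+1=10,  q_1=1·1+0=1
→ (10, 1).  Check: 10²=100, 99·1²=99, difference 1.

10 1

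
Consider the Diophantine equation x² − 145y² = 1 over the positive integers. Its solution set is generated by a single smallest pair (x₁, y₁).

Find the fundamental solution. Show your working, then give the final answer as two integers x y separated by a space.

289 24

[12; 24] for √145; ℓ=1 ⇒ convergent index 1
i=0: a=12 ⇒ p=12, q=1
i=1: a=24 ⇒ p=289, q=24
(x₁, y₁) = (289, 24);  289² − 145·24² = 1 ✓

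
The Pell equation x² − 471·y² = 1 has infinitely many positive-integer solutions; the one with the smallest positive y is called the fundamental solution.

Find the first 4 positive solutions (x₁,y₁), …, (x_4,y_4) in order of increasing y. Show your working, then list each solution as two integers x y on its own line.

d=471: √d = [21; 1,2,2,1,3,…,2,1,42] (ℓ=14, even), read p_13/q_13
i=0: a=21 ⇒ p=21, q=1
i=1: a=1 ⇒ p=22, q=1
…
i=4: a=1 ⇒ p=217, q=10
i=5: a=3 ⇒ p=803, q=37
i=6: a=4 ⇒ p=3429, q=158
i=7: a=14 ⇒ p=48809, q=2249
i=8: a=4 ⇒ p=198665, q=9154
…
i=11: a=2 ⇒ p=2331742, q=107441
i=12: a=2 ⇒ p=5506953, q=253747
i=13: a=1 ⇒ p=7838695, q=361188
fundamental: x₁=7838695, y₁=361188  (since 61445139303025 − 471·130456771344 = 1)
n=2: (7838695,361188)∘(7838695,361188) = (7838695·7838695+471·361188·361188, 7838695·361188+361188·7838695) = (122890278606049,5662485139320)
n=3: (122890278606049,5662485139320)∘(7838695,361188) = (7838695·122890278606049+471·361188·5662485139320, 7838695·5662485139320+361188·122890278606049) = (1926598824915678693415,88772987898323613612)
n=4: (1926598824915678693415,88772987898323613612)∘(7838695,361188) = (7838695·1926598824915678693415+471·361188·88772987898323613612, 7838695·88772987898323613612+361188·1926598824915678693415) = (30204041151744689101078780801,1391728752747293974319493360)

7838695 361188
122890278606049 5662485139320
1926598824915678693415 88772987898323613612
30204041151744689101078780801 1391728752747293974319493360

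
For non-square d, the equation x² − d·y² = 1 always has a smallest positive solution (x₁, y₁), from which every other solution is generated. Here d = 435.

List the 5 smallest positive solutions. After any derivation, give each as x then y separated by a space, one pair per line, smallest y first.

146 7
42631 2044
12448106 596841
3634804321 174275528
1061350413626 50887857335

√435 → a₀=20, period (1,5,1,40); ℓ=4 even so k=3
k=0  a_k=20  p_k/q_k = 20/1
k=1  a_k=1  p_k/q_k = 21/1
k=2  a_k=5  p_k/q_k = 125/6
k=3  a_k=1  p_k/q_k = 146/7
→ (146, 7).  Check: 146²=21316, 435·7²=21315, difference 1.
(x_2, y_2) = (146·146 + 435·7·7, 146·7 + 7·146) = (42631, 2044)
(x_3, y_3) = (146·42631 + 435·7·2044, 146·2044 + 7·42631) = (12448106, 596841)
(x_4, y_4) = (146·12448106 + 435·7·596841, 146·596841 + 7·12448106) = (3634804321, 174275528)
(x_5, y_5) = (146·3634804321 + 435·7·174275528, 146·174275528 + 7·3634804321) = (1061350413626, 50887857335)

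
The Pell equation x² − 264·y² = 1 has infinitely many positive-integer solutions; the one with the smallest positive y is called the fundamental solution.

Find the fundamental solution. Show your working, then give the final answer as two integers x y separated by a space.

d=264: √d = [16; 4,32] (ℓ=2, even), read p_1/q_1
k=0  a_k=16  p_k/q_k = 16/1
k=1  a_k=4  p_k/q_k = 65/4
→ (65, 4).  Check: 65²=4225, 264·4²=4224, difference 1.

65 4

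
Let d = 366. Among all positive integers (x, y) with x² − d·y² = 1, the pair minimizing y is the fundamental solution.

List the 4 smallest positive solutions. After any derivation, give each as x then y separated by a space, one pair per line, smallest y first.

[19; 7,1,1,1,2,12,2,1,1,1,7,38] for √366; ℓ=12 ⇒ convergent index 11
i=0: a=19 ⇒ p=19, q=1
…
i=8: a=1 ⇒ p=44499, q=2326
i=9: a=1 ⇒ p=74554, q=3897
i=10: a=1 ⇒ p=119053, q=6223
i=11: a=7 ⇒ p=907925, q=47458
→ (907925, 47458).  Check: 907925²=824327805625, 366·47458²=824327805624, difference 1.
(x_2, y_2) = (907925·907925 + 366·47458·47458, 907925·47458 + 47458·907925) = (1648655611249, 86176609300)
(x_3, y_3) = (907925·1648655611249 + 366·47458·86176609300, 907925·86176609300 + 47458·1648655611249) = (2993711291685588725, 156483795997357542)
(x_4, y_4) = (907925·2993711291685588725 + 366·47458·156483795997357542, 907925·156483795997357542 + 47458·2993711291685588725) = (5436130649005627630680001, 284151100961715516031400)

907925 47458
1648655611249 86176609300
2993711291685588725 156483795997357542
5436130649005627630680001 284151100961715516031400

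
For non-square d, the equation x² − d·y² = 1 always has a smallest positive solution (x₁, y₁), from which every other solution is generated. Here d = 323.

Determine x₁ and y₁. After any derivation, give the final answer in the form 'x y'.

18 1

d=323: √d = [17; 1,34] (ℓ=2, even), read p_1/q_1
i=0: a=17 ⇒ p=17, q=1
i=1: a=1 ⇒ p=18, q=1
(x₁, y₁) = (18, 1);  18² − 323·1² = 1 ✓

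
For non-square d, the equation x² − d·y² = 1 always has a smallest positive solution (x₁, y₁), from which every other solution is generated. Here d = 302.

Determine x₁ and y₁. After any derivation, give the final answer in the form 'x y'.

4276623 246092

√302 = [17; 2,1,1,1,4,…,1,2,34, …], period ℓ=16 (even) → k=15
i=0: a=17 ⇒ p=17, q=1
…
i=9: a=1 ⇒ p=36581, q=2105
…
i=14: a=1 ⇒ p=1617193, q=93059
i=15: a=2 ⇒ p=4276623, q=246092
(x₁, y₁) = (4276623, 246092);  4276623² − 302·246092² = 1 ✓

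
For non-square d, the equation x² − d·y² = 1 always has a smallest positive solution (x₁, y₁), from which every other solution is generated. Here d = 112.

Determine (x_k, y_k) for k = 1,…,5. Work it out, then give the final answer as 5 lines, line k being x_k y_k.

127 12
32257 3048
8193151 774180
2081028097 196638672
528572943487 49945448508

√112 → a₀=10, period (1,1,2,1,1,20); ℓ=6 even so k=5
a_0=10:  p_0=10·1+0=10,  q_0=10·0+1=1
…
a_4=1:  p_4=1·53+21=74,  q_4=1·5+2=7
a_5=1:  p_5=1·74+53=127,  q_5=1·7+5=12
→ (127, 12).  Check: 127²=16129, 112·12²=16128, difference 1.
n=2: (127,12)∘(127,12) = (127·127+112·12·12, 127·12+12·127) = (32257,3048)
n=3: (32257,3048)∘(127,12) = (127·32257+112·12·3048, 127·3048+12·32257) = (8193151,774180)
n=4: (8193151,774180)∘(127,12) = (127·8193151+112·12·774180, 127·774180+12·8193151) = (2081028097,196638672)
n=5: (2081028097,196638672)∘(127,12) = (127·2081028097+112·12·196638672, 127·196638672+12·2081028097) = (528572943487,49945448508)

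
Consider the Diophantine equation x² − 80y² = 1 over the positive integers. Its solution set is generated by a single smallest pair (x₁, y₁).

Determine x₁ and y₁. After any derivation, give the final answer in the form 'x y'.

[8; 1,16] for √80; ℓ=2 ⇒ convergent index 1
a_0=8:  p_0=8·1+0=8,  q_0=8·0+1=1
a_1=1:  p_1=1·8+1=9,  q_1=1·1+0=1
(x₁, y₁) = (9, 1);  9² − 80·1² = 1 ✓

9 1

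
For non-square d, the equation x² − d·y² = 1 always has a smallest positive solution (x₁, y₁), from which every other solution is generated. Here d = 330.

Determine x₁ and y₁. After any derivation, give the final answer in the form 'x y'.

√330 = [18; 6,36, …], period ℓ=2 (even) → k=1
i=0: a=18 ⇒ p=18, q=1
i=1: a=6 ⇒ p=109, q=6
fundamental: x₁=109, y₁=6  (since 11881 − 330·36 = 1)

109 6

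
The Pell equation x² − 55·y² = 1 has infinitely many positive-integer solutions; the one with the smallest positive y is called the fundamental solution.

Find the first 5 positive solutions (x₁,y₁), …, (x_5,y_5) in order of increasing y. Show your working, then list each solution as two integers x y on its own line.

89 12
15841 2136
2819609 380196
501874561 67672752
89330852249 12045369660

[7; 2,2,2,14] for √55; ℓ=4 ⇒ convergent index 3
a_0=7:  p_0=7·1+0=7,  q_0=7·0+1=1
…
a_2=2:  p_2=2·15+7=37,  q_2=2·2+1=5
a_3=2:  p_3=2·37+15=89,  q_3=2·5+2=12
fundamental: x₁=89, y₁=12  (since 7921 − 55·144 = 1)
n=2: (89,12)∘(89,12) = (89·89+55·12·12, 89·12+12·89) = (15841,2136)
n=3: (15841,2136)∘(89,12) = (89·15841+55·12·2136, 89·2136+12·15841) = (2819609,380196)
n=4: (2819609,380196)∘(89,12) = (89·2819609+55·12·380196, 89·380196+12·2819609) = (501874561,67672752)
n=5: (501874561,67672752)∘(89,12) = (89·501874561+55·12·67672752, 89·67672752+12·501874561) = (89330852249,12045369660)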